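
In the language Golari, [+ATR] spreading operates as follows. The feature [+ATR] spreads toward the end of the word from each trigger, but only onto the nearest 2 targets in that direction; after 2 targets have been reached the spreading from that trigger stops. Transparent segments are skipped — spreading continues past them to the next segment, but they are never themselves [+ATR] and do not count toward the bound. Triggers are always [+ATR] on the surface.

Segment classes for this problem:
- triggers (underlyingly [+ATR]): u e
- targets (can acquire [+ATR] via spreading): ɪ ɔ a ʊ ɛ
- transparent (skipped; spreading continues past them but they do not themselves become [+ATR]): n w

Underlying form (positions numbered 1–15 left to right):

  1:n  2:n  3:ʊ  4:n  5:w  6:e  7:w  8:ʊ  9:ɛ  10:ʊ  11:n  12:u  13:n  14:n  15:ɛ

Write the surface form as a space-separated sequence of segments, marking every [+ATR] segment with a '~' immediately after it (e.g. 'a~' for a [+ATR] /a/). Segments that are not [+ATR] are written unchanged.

From /e/ at 6 rightward: 7 /w/ transparent; 8 /ʊ/ → [+ATR]; 9 /ɛ/ → [+ATR]; bound reached.
From /u/ at 12 rightward: 13 /n/ transparent; 14 /n/ transparent; 15 /ɛ/ → [+ATR]; word edge.
Targets with no active source: positions 3 10 stay [-ATR].
[+ATR] positions on the surface: 6 8 9 12 15.

n n ʊ n w e~ w ʊ~ ɛ~ ʊ n u~ n n ɛ~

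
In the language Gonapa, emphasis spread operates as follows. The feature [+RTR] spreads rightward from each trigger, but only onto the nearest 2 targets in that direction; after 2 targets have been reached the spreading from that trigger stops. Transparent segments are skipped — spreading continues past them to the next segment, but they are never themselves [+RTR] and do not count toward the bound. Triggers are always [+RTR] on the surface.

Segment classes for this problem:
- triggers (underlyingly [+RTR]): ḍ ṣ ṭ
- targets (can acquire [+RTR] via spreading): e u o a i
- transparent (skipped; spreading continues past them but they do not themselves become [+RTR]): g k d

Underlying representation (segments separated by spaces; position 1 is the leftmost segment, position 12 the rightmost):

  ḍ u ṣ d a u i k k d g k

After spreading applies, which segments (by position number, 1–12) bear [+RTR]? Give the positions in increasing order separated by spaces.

1 2 3 5 6

From /ḍ/ at 1 rightward: 2 /u/ → [+RTR]; 3 /ṣ/ is itself a trigger — this domain ends here.
From /ṣ/ at 3 rightward: 4 /d/ transparent; 5 /a/ → [+RTR]; 6 /u/ → [+RTR]; bound reached.
Target with no active source: position 7 stays [-emphatic].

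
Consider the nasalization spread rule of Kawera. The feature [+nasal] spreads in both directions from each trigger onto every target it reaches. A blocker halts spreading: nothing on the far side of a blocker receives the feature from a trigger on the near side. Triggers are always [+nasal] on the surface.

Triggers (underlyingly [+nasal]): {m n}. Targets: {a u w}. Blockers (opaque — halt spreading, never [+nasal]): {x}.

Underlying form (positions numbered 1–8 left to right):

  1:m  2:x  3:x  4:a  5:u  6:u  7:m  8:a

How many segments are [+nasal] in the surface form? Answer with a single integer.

6

From /m/ at 1 rightward: 2 /x/ blocks.
From /m/ at 1 leftward: word edge.
From /m/ at 7 rightward: 8 /a/ → [+nasal]; word edge.
From /m/ at 7 leftward: 6 /u/ → [+nasal]; 5 /u/ → [+nasal]; 4 /a/ → [+nasal]; 3 /x/ blocks.
[+nasal] positions on the surface: 1 4 5 6 7 8.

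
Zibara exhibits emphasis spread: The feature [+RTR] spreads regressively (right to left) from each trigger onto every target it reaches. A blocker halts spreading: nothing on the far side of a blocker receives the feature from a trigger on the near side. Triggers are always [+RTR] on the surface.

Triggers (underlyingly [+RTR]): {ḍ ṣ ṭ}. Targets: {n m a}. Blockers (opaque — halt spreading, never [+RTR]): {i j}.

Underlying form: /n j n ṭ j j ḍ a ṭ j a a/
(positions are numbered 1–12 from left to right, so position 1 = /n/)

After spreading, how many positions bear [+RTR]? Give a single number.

From /ṭ/ at 4 leftward: 3 /n/ → [+RTR]; 2 /j/ blocks.
From /ḍ/ at 7 leftward: 6 /j/ blocks.
From /ṭ/ at 9 leftward: 8 /a/ → [+RTR]; 7 /ḍ/ is itself a trigger — this domain ends here.
Targets with no active source: positions 1 11 12 stay [-emphatic].
[+RTR] positions on the surface: 3 4 7 8 9.

5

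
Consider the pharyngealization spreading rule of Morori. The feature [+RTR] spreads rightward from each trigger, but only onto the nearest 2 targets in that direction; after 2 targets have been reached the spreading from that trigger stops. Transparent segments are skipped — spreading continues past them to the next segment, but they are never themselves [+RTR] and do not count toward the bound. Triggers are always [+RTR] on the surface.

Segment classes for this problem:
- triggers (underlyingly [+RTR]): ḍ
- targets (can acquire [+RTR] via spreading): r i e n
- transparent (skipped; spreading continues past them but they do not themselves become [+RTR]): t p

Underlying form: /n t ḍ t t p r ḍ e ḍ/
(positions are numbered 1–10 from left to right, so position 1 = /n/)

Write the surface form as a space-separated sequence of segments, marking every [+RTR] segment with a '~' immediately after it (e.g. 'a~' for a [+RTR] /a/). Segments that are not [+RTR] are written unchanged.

From /ḍ/ at 3 rightward: 4 /t/ transparent; 5 /t/ transparent; 6 /p/ transparent; 7 /r/ → [+RTR]; 8 /ḍ/ is itself a trigger — this domain ends here.
From /ḍ/ at 8 rightward: 9 /e/ → [+RTR]; 10 /ḍ/ is itself a trigger — this domain ends here.
From /ḍ/ at 10 rightward: word edge.
Target with no active source: position 1 stays [-emphatic].
[+RTR] positions on the surface: 3 7 8 9 10.

n t ḍ~ t t p r~ ḍ~ e~ ḍ~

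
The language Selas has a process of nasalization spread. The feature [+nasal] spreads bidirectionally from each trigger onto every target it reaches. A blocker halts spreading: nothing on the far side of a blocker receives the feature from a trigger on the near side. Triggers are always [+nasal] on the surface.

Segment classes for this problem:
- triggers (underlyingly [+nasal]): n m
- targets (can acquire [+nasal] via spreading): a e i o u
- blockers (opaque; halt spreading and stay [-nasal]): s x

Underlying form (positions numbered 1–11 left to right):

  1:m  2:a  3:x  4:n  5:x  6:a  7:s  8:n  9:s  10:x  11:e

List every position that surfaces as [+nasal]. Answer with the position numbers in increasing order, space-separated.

From /m/ at 1 rightward: 2 /a/ → [+nasal]; 3 /x/ blocks.
From /m/ at 1 leftward: word edge.
From /n/ at 4 rightward: 5 /x/ blocks.
From /n/ at 4 leftward: 3 /x/ blocks.
From /n/ at 8 rightward: 9 /s/ blocks.
From /n/ at 8 leftward: 7 /s/ blocks.
Targets with no active source: positions 6 11 stay [-nasal].

1 2 4 8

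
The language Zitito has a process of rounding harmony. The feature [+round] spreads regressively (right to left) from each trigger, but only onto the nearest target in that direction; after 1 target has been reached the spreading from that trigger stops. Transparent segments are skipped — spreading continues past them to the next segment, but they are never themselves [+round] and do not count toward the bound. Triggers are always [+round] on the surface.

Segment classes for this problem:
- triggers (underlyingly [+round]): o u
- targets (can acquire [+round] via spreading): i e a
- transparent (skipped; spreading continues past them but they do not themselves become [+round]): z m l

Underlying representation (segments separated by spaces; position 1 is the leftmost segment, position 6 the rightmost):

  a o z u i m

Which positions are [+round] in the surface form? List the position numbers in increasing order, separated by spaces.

From /o/ at 2 leftward: 1 /a/ → [+round]; bound reached.
From /u/ at 4 leftward: 3 /z/ transparent; 2 /o/ is itself a trigger — this domain ends here.
Target with no active source: position 5 stays [-round].

1 2 4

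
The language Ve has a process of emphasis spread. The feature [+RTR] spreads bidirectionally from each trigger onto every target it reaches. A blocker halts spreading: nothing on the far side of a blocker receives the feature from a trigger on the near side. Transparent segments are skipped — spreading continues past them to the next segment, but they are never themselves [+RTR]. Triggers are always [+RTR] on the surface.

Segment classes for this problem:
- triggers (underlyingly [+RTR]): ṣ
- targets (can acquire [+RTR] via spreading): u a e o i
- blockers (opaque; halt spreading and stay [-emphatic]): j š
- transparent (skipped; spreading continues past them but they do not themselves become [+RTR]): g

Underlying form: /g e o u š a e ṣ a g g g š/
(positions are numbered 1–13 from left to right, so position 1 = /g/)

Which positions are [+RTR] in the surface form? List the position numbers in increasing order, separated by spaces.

6 7 8 9

From /ṣ/ at 8 rightward: 9 /a/ → [+RTR]; 10 /g/ transparent; 11 /g/ transparent; 12 /g/ transparent; 13 /š/ blocks.
From /ṣ/ at 8 leftward: 7 /e/ → [+RTR]; 6 /a/ → [+RTR]; 5 /š/ blocks.
Targets with no active source: positions 2 3 4 stay [-emphatic].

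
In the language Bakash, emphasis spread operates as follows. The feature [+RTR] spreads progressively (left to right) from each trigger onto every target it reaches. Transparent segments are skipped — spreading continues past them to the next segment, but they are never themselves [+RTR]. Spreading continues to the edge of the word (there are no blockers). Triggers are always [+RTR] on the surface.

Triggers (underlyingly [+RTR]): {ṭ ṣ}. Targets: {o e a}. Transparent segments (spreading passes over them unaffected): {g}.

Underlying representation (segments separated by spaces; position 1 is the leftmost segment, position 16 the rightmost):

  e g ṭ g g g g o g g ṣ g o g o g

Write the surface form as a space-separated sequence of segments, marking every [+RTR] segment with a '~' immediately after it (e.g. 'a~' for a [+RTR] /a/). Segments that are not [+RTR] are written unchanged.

From /ṭ/ at 3 rightward: 4 /g/ transparent; 5 /g/ transparent; 6 /g/ transparent; 7 /g/ transparent; 8 /o/ → [+RTR]; 9 /g/ transparent; 10 /g/ transparent; 11 /ṣ/ is itself a trigger — this domain ends here.
From /ṣ/ at 11 rightward: 12 /g/ transparent; 13 /o/ → [+RTR]; 14 /g/ transparent; 15 /o/ → [+RTR]; 16 /g/ transparent; word edge.
Target with no active source: position 1 stays [-emphatic].
[+RTR] positions on the surface: 3 8 11 13 15.

e g ṭ~ g g g g o~ g g ṣ~ g o~ g o~ g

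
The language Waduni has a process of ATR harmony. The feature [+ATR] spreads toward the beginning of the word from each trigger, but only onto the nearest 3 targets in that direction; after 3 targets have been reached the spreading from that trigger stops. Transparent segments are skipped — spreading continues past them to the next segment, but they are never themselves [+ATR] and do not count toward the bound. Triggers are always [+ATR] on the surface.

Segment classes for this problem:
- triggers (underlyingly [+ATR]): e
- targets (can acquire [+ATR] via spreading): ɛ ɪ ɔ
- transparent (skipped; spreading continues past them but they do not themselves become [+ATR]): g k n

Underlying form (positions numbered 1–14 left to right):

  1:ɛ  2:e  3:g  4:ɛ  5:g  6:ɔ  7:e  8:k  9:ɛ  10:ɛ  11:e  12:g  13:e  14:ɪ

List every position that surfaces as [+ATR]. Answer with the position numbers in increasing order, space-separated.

From /e/ at 2 leftward: 1 /ɛ/ → [+ATR]; word edge.
From /e/ at 7 leftward: 6 /ɔ/ → [+ATR]; 5 /g/ transparent; 4 /ɛ/ → [+ATR]; 3 /g/ transparent; 2 /e/ is itself a trigger — this domain ends here.
From /e/ at 11 leftward: 10 /ɛ/ → [+ATR]; 9 /ɛ/ → [+ATR]; 8 /k/ transparent; 7 /e/ is itself a trigger — this domain ends here.
From /e/ at 13 leftward: 12 /g/ transparent; 11 /e/ is itself a trigger — this domain ends here.
Target with no active source: position 14 stays [-ATR].

1 2 4 6 7 9 10 11 13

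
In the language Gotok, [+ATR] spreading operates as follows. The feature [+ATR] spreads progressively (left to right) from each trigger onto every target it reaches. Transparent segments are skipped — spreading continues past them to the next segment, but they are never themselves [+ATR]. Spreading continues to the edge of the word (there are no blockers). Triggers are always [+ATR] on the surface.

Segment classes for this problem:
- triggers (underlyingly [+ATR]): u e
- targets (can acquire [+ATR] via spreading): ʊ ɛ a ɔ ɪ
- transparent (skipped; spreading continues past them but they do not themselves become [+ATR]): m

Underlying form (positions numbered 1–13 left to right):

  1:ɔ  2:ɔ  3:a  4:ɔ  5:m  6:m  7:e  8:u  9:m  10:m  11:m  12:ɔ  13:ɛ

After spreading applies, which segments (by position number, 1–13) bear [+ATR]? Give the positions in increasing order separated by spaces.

7 8 12 13

From /e/ at 7 rightward: 8 /u/ is itself a trigger — this domain ends here.
From /u/ at 8 rightward: 9 /m/ transparent; 10 /m/ transparent; 11 /m/ transparent; 12 /ɔ/ → [+ATR]; 13 /ɛ/ → [+ATR]; word edge.
Targets with no active source: positions 1 2 3 4 stay [-ATR].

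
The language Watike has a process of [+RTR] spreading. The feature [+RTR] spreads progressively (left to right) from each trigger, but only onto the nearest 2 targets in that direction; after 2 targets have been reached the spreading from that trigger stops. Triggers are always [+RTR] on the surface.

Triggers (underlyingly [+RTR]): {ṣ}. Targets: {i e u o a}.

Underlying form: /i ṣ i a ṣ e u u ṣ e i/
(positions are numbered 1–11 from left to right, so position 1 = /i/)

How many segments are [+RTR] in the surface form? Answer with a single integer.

From /ṣ/ at 2 rightward: 3 /i/ → [+RTR]; 4 /a/ → [+RTR]; bound reached.
From /ṣ/ at 5 rightward: 6 /e/ → [+RTR]; 7 /u/ → [+RTR]; bound reached.
From /ṣ/ at 9 rightward: 10 /e/ → [+RTR]; 11 /i/ → [+RTR]; bound reached.
Targets with no active source: positions 1 8 stay [-emphatic].
[+RTR] positions on the surface: 2 3 4 5 6 7 9 10 11.

9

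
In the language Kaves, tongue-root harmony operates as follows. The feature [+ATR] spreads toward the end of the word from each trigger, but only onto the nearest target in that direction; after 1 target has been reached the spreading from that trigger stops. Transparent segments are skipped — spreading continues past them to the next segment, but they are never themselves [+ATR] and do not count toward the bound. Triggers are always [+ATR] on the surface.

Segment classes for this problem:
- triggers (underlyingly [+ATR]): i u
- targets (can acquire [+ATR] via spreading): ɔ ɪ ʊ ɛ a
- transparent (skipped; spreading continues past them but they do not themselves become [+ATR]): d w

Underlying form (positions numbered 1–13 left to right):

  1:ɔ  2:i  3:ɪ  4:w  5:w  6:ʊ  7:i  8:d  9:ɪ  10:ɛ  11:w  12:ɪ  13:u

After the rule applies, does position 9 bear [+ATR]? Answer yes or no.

yes

From /i/ at 2 rightward: 3 /ɪ/ → [+ATR]; bound reached.
From /i/ at 7 rightward: 8 /d/ transparent; 9 /ɪ/ → [+ATR]; bound reached.
From /u/ at 13 rightward: word edge.
Targets with no active source: positions 1 6 10 12 stay [-ATR].
[+ATR] positions on the surface: 2 3 7 9 13.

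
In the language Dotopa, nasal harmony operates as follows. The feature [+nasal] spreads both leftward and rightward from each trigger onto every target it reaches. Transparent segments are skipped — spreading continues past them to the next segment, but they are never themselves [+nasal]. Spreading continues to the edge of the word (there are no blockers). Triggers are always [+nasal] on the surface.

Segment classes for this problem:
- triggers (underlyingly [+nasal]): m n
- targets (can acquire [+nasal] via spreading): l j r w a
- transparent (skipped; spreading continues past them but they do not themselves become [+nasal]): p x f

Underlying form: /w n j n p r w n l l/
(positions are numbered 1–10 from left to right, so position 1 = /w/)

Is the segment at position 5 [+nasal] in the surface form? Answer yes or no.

From /n/ at 2 rightward: 3 /j/ → [+nasal]; 4 /n/ is itself a trigger — this domain ends here.
From /n/ at 2 leftward: 1 /w/ → [+nasal]; word edge.
From /n/ at 4 rightward: 5 /p/ transparent; 6 /r/ → [+nasal]; 7 /w/ → [+nasal]; 8 /n/ is itself a trigger — this domain ends here.
From /n/ at 4 leftward: 3 /j/ → [+nasal]; 2 /n/ is itself a trigger — this domain ends here.
From /n/ at 8 rightward: 9 /l/ → [+nasal]; 10 /l/ → [+nasal]; word edge.
From /n/ at 8 leftward: 7 /w/ → [+nasal]; 6 /r/ → [+nasal]; 5 /p/ transparent; 4 /n/ is itself a trigger — this domain ends here.
[+nasal] positions on the surface: 1 2 3 4 6 7 8 9 10.

no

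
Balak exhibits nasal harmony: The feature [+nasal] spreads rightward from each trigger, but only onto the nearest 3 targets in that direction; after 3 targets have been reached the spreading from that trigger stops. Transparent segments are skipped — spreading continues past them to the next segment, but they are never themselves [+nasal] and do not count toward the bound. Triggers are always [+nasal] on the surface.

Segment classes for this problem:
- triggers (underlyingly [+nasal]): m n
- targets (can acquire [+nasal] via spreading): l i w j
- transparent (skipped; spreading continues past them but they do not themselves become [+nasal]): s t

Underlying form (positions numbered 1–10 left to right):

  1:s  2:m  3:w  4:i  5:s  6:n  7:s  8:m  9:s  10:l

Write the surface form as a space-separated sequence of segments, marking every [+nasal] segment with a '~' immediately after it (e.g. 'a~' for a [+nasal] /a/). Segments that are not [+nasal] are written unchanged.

From /m/ at 2 rightward: 3 /w/ → [+nasal]; 4 /i/ → [+nasal]; 5 /s/ transparent; 6 /n/ is itself a trigger — this domain ends here.
From /n/ at 6 rightward: 7 /s/ transparent; 8 /m/ is itself a trigger — this domain ends here.
From /m/ at 8 rightward: 9 /s/ transparent; 10 /l/ → [+nasal]; word edge.
[+nasal] positions on the surface: 2 3 4 6 8 10.

s m~ w~ i~ s n~ s m~ s l~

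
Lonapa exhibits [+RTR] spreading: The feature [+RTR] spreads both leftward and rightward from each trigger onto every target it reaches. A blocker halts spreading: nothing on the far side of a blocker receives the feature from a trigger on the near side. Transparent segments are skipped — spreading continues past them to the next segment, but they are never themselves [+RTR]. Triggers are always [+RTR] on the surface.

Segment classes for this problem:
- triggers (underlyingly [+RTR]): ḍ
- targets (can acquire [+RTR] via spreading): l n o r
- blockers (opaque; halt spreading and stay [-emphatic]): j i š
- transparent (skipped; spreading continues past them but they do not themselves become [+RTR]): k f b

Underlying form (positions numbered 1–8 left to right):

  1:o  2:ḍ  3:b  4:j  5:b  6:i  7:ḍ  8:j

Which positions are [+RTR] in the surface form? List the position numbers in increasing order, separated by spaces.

From /ḍ/ at 2 rightward: 3 /b/ transparent; 4 /j/ blocks.
From /ḍ/ at 2 leftward: 1 /o/ → [+RTR]; word edge.
From /ḍ/ at 7 rightward: 8 /j/ blocks.
From /ḍ/ at 7 leftward: 6 /i/ blocks.

1 2 7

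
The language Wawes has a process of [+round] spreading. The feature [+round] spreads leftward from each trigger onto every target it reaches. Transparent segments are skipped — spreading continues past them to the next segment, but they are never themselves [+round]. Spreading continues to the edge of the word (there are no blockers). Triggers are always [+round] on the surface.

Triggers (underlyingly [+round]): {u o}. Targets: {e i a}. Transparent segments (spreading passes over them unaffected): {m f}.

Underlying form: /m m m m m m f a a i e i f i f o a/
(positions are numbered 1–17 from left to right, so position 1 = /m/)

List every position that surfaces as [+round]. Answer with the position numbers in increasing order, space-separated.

8 9 10 11 12 14 16

From /o/ at 16 leftward: 15 /f/ transparent; 14 /i/ → [+round]; 13 /f/ transparent; 12 /i/ → [+round]; 11 /e/ → [+round]; 10 /i/ → [+round]; 9 /a/ → [+round]; 8 /a/ → [+round]; 7 /f/ transparent; 6 /m/ transparent; 5 /m/ transparent; 4 /m/ transparent; 3 /m/ transparent; 2 /m/ transparent; 1 /m/ transparent; word edge.
Target with no active source: position 17 stays [-round].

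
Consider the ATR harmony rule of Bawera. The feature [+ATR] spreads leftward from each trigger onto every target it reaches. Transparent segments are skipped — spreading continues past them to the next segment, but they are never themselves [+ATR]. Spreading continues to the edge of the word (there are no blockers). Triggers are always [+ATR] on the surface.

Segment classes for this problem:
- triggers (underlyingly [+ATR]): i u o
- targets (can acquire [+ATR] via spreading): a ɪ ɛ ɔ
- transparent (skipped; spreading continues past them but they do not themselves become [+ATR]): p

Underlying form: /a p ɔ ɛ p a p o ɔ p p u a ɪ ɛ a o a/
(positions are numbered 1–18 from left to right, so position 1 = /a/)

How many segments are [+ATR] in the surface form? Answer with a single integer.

12

From /o/ at 8 leftward: 7 /p/ transparent; 6 /a/ → [+ATR]; 5 /p/ transparent; 4 /ɛ/ → [+ATR]; 3 /ɔ/ → [+ATR]; 2 /p/ transparent; 1 /a/ → [+ATR]; word edge.
From /u/ at 12 leftward: 11 /p/ transparent; 10 /p/ transparent; 9 /ɔ/ → [+ATR]; 8 /o/ is itself a trigger — this domain ends here.
From /o/ at 17 leftward: 16 /a/ → [+ATR]; 15 /ɛ/ → [+ATR]; 14 /ɪ/ → [+ATR]; 13 /a/ → [+ATR]; 12 /u/ is itself a trigger — this domain ends here.
Target with no active source: position 18 stays [-ATR].
[+ATR] positions on the surface: 1 3 4 6 8 9 12 13 14 15 16 17.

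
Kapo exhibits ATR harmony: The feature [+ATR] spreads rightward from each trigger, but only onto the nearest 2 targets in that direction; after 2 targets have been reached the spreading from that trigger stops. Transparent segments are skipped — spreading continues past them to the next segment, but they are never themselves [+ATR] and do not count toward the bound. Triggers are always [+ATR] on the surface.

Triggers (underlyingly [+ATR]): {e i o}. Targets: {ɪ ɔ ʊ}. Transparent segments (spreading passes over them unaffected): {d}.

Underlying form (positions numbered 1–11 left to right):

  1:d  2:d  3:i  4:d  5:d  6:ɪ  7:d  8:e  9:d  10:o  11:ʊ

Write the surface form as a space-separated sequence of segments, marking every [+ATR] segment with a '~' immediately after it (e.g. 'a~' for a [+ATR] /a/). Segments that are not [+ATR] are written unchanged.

d d i~ d d ɪ~ d e~ d o~ ʊ~

From /i/ at 3 rightward: 4 /d/ transparent; 5 /d/ transparent; 6 /ɪ/ → [+ATR]; 7 /d/ transparent; 8 /e/ is itself a trigger — this domain ends here.
From /e/ at 8 rightward: 9 /d/ transparent; 10 /o/ is itself a trigger — this domain ends here.
From /o/ at 10 rightward: 11 /ʊ/ → [+ATR]; word edge.
[+ATR] positions on the surface: 3 6 8 10 11.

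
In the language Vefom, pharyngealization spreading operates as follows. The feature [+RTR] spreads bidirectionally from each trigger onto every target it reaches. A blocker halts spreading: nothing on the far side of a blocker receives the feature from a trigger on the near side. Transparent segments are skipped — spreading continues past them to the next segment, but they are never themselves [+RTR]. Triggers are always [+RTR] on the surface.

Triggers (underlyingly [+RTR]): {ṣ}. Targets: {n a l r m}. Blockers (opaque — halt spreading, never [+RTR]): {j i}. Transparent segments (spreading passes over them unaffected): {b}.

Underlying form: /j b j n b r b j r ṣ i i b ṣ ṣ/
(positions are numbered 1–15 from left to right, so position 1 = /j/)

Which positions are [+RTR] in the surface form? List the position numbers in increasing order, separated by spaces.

From /ṣ/ at 10 rightward: 11 /i/ blocks.
From /ṣ/ at 10 leftward: 9 /r/ → [+RTR]; 8 /j/ blocks.
From /ṣ/ at 14 rightward: 15 /ṣ/ is itself a trigger — this domain ends here.
From /ṣ/ at 14 leftward: 13 /b/ transparent; 12 /i/ blocks.
From /ṣ/ at 15 rightward: word edge.
From /ṣ/ at 15 leftward: 14 /ṣ/ is itself a trigger — this domain ends here.
Targets with no active source: positions 4 6 stay [-emphatic].

9 10 14 15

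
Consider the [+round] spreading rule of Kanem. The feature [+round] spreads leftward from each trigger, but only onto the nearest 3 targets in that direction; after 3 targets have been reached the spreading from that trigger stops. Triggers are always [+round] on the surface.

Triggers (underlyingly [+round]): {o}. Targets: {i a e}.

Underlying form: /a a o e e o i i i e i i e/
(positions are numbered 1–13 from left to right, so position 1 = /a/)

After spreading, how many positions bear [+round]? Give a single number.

From /o/ at 3 leftward: 2 /a/ → [+round]; 1 /a/ → [+round]; word edge.
From /o/ at 6 leftward: 5 /e/ → [+round]; 4 /e/ → [+round]; 3 /o/ is itself a trigger — this domain ends here.
Targets with no active source: positions 7 8 9 10 11 12 13 stay [-round].
[+round] positions on the surface: 1 2 3 4 5 6.

6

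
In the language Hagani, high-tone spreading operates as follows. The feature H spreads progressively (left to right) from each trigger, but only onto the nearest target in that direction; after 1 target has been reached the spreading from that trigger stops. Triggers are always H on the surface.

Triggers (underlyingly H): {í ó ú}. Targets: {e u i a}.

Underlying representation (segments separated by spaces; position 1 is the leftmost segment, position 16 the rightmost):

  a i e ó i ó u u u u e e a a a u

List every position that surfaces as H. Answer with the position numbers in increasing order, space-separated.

4 5 6 7

From /ó/ at 4 rightward: 5 /i/ → H; bound reached.
From /ó/ at 6 rightward: 7 /u/ → H; bound reached.
Targets with no active source: positions 1 2 3 8 9 10 11 12 13 14 15 16 stay [-high tone].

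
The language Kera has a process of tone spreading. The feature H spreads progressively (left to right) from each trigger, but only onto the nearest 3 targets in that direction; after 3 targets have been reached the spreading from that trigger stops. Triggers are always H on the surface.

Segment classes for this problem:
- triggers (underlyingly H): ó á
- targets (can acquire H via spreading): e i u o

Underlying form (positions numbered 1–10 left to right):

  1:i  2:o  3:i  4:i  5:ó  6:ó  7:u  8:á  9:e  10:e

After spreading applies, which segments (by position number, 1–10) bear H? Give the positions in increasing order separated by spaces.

From /ó/ at 5 rightward: 6 /ó/ is itself a trigger — this domain ends here.
From /ó/ at 6 rightward: 7 /u/ → H; 8 /á/ is itself a trigger — this domain ends here.
From /á/ at 8 rightward: 9 /e/ → H; 10 /e/ → H; word edge.
Targets with no active source: positions 1 2 3 4 stay [-high tone].

5 6 7 8 9 10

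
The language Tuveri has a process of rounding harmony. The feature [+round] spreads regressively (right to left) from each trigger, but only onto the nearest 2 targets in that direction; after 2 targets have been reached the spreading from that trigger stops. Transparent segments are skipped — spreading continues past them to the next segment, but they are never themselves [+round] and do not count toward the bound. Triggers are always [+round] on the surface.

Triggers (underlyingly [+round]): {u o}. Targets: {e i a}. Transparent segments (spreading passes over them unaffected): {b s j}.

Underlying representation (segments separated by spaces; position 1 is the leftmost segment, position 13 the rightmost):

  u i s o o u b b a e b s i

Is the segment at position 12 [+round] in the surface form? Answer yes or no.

From /u/ at 1 leftward: word edge.
From /o/ at 4 leftward: 3 /s/ transparent; 2 /i/ → [+round]; 1 /u/ is itself a trigger — this domain ends here.
From /o/ at 5 leftward: 4 /o/ is itself a trigger — this domain ends here.
From /u/ at 6 leftward: 5 /o/ is itself a trigger — this domain ends here.
Targets with no active source: positions 9 10 13 stay [-round].
[+round] positions on the surface: 1 2 4 5 6.

no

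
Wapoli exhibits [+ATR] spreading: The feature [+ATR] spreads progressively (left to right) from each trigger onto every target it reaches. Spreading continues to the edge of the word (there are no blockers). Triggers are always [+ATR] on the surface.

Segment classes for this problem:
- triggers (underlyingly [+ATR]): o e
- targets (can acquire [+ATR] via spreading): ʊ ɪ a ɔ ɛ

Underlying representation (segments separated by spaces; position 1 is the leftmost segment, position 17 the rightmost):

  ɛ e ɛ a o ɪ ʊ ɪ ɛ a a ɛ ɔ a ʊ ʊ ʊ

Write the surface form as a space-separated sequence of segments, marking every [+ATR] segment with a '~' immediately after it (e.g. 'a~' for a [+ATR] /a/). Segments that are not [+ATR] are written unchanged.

ɛ e~ ɛ~ a~ o~ ɪ~ ʊ~ ɪ~ ɛ~ a~ a~ ɛ~ ɔ~ a~ ʊ~ ʊ~ ʊ~

From /e/ at 2 rightward: 3 /ɛ/ → [+ATR]; 4 /a/ → [+ATR]; 5 /o/ is itself a trigger — this domain ends here.
From /o/ at 5 rightward: 6 /ɪ/ → [+ATR]; 7 /ʊ/ → [+ATR]; 8 /ɪ/ → [+ATR]; 9 /ɛ/ → [+ATR]; 10 /a/ → [+ATR]; 11 /a/ → [+ATR]; 12 /ɛ/ → [+ATR]; 13 /ɔ/ → [+ATR]; 14 /a/ → [+ATR]; 15 /ʊ/ → [+ATR]; 16 /ʊ/ → [+ATR]; 17 /ʊ/ → [+ATR]; word edge.
Target with no active source: position 1 stays [-ATR].
[+ATR] positions on the surface: 2 3 4 5 6 7 8 9 10 11 12 13 14 15 16 17.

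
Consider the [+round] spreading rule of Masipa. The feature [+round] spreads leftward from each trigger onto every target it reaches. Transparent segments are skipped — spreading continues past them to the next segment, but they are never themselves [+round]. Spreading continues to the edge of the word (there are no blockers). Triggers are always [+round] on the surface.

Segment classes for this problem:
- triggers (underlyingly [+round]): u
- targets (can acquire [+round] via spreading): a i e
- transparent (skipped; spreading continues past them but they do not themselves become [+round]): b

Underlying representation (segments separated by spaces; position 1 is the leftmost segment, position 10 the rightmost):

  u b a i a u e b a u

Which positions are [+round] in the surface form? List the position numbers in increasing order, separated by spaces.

From /u/ at 1 leftward: word edge.
From /u/ at 6 leftward: 5 /a/ → [+round]; 4 /i/ → [+round]; 3 /a/ → [+round]; 2 /b/ transparent; 1 /u/ is itself a trigger — this domain ends here.
From /u/ at 10 leftward: 9 /a/ → [+round]; 8 /b/ transparent; 7 /e/ → [+round]; 6 /u/ is itself a trigger — this domain ends here.

1 3 4 5 6 7 9 10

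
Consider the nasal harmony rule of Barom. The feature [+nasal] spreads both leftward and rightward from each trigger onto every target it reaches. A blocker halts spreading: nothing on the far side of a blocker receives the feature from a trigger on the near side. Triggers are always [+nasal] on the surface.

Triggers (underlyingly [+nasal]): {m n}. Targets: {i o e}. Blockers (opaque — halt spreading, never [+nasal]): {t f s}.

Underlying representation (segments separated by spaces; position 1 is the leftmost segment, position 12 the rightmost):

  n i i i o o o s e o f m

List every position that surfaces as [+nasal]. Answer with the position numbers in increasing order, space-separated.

1 2 3 4 5 6 7 12

From /n/ at 1 rightward: 2 /i/ → [+nasal]; 3 /i/ → [+nasal]; 4 /i/ → [+nasal]; 5 /o/ → [+nasal]; 6 /o/ → [+nasal]; 7 /o/ → [+nasal]; 8 /s/ blocks.
From /n/ at 1 leftward: word edge.
From /m/ at 12 rightward: word edge.
From /m/ at 12 leftward: 11 /f/ blocks.
Targets with no active source: positions 9 10 stay [-nasal].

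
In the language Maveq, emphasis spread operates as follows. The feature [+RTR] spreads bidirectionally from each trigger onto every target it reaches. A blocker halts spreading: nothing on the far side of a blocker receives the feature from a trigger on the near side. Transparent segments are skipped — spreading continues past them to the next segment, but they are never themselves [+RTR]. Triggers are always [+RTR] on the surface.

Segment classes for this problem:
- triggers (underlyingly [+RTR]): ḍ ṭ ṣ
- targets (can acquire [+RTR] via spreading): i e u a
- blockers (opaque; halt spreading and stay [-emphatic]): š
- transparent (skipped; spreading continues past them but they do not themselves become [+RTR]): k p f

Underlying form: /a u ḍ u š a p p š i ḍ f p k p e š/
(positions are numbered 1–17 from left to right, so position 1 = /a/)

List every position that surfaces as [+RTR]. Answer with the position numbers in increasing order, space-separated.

From /ḍ/ at 3 rightward: 4 /u/ → [+RTR]; 5 /š/ blocks.
From /ḍ/ at 3 leftward: 2 /u/ → [+RTR]; 1 /a/ → [+RTR]; word edge.
From /ḍ/ at 11 rightward: 12 /f/ transparent; 13 /p/ transparent; 14 /k/ transparent; 15 /p/ transparent; 16 /e/ → [+RTR]; 17 /š/ blocks.
From /ḍ/ at 11 leftward: 10 /i/ → [+RTR]; 9 /š/ blocks.
Target with no active source: position 6 stays [-emphatic].

1 2 3 4 10 11 16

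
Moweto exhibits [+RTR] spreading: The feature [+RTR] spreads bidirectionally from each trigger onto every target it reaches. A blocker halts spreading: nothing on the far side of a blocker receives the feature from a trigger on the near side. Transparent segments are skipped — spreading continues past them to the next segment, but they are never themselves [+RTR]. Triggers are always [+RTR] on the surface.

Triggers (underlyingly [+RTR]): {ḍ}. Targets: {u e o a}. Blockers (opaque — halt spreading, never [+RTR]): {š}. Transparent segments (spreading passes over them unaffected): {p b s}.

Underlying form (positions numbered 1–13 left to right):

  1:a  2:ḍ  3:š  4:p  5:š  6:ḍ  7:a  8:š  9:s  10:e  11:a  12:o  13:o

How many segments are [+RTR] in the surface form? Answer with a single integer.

From /ḍ/ at 2 rightward: 3 /š/ blocks.
From /ḍ/ at 2 leftward: 1 /a/ → [+RTR]; word edge.
From /ḍ/ at 6 rightward: 7 /a/ → [+RTR]; 8 /š/ blocks.
From /ḍ/ at 6 leftward: 5 /š/ blocks.
Targets with no active source: positions 10 11 12 13 stay [-emphatic].
[+RTR] positions on the surface: 1 2 6 7.

4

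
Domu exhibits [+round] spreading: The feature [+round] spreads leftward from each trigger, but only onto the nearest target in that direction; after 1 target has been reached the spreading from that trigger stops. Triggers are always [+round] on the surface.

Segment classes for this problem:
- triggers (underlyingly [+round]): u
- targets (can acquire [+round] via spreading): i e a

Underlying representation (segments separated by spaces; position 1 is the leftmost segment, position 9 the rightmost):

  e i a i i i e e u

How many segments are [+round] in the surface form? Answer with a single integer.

2

From /u/ at 9 leftward: 8 /e/ → [+round]; bound reached.
Targets with no active source: positions 1 2 3 4 5 6 7 stay [-round].
[+round] positions on the surface: 8 9.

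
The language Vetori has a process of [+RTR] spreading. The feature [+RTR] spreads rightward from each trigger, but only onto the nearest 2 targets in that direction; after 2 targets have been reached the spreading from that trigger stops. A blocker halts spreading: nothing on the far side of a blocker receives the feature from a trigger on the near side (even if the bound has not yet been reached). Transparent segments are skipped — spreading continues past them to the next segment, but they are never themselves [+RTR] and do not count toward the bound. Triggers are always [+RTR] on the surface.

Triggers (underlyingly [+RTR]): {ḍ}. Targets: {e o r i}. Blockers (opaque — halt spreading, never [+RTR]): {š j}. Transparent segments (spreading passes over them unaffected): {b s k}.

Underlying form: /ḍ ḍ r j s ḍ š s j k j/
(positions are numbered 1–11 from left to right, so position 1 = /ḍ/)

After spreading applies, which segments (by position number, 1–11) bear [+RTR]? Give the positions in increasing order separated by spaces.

From /ḍ/ at 1 rightward: 2 /ḍ/ is itself a trigger — this domain ends here.
From /ḍ/ at 2 rightward: 3 /r/ → [+RTR]; 4 /j/ blocks.
From /ḍ/ at 6 rightward: 7 /š/ blocks.

1 2 3 6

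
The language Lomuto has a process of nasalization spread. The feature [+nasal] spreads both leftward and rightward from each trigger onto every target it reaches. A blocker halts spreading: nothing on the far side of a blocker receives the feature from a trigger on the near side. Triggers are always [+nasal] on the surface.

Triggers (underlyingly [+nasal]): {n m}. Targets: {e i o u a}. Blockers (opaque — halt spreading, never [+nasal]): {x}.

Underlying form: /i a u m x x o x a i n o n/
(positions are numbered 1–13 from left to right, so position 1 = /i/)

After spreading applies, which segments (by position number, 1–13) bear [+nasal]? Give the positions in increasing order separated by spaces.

1 2 3 4 9 10 11 12 13

From /m/ at 4 rightward: 5 /x/ blocks.
From /m/ at 4 leftward: 3 /u/ → [+nasal]; 2 /a/ → [+nasal]; 1 /i/ → [+nasal]; word edge.
From /n/ at 11 rightward: 12 /o/ → [+nasal]; 13 /n/ is itself a trigger — this domain ends here.
From /n/ at 11 leftward: 10 /i/ → [+nasal]; 9 /a/ → [+nasal]; 8 /x/ blocks.
From /n/ at 13 rightward: word edge.
From /n/ at 13 leftward: 12 /o/ → [+nasal]; 11 /n/ is itself a trigger — this domain ends here.
Target with no active source: position 7 stays [-nasal].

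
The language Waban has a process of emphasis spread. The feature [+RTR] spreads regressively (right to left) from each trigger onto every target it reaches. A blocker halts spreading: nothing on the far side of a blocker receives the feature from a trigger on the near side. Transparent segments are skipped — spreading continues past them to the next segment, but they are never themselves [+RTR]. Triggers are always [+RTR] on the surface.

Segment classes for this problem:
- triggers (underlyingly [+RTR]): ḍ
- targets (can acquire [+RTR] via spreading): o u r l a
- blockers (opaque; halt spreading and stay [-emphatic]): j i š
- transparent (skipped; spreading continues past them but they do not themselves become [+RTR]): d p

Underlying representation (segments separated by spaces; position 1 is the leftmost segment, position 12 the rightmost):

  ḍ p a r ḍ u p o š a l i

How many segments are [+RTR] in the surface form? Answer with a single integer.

4

From /ḍ/ at 1 leftward: word edge.
From /ḍ/ at 5 leftward: 4 /r/ → [+RTR]; 3 /a/ → [+RTR]; 2 /p/ transparent; 1 /ḍ/ is itself a trigger — this domain ends here.
Targets with no active source: positions 6 8 10 11 stay [-emphatic].
[+RTR] positions on the surface: 1 3 4 5.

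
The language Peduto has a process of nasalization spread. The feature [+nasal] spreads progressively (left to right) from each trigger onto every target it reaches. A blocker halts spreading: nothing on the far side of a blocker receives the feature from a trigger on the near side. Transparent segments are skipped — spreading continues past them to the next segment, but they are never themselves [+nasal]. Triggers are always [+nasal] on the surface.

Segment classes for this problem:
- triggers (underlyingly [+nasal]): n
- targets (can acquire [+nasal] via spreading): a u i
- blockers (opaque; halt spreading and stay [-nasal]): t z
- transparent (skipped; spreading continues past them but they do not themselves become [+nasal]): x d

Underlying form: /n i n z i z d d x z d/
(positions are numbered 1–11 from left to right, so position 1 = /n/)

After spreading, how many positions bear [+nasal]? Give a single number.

From /n/ at 1 rightward: 2 /i/ → [+nasal]; 3 /n/ is itself a trigger — this domain ends here.
From /n/ at 3 rightward: 4 /z/ blocks.
Target with no active source: position 5 stays [-nasal].
[+nasal] positions on the surface: 1 2 3.

3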